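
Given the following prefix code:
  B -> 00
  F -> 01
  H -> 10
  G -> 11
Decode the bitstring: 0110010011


Decoding step by step:
Bits 01 -> F
Bits 10 -> H
Bits 01 -> F
Bits 00 -> B
Bits 11 -> G


Decoded message: FHFBG


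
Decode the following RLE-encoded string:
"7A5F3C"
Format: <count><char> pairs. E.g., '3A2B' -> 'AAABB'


Expanding each <count><char> pair:
  7A -> 'AAAAAAA'
  5F -> 'FFFFF'
  3C -> 'CCC'

Decoded = AAAAAAAFFFFFCCC


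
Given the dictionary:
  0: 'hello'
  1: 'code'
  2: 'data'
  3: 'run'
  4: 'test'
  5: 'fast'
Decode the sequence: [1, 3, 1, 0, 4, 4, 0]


Look up each index in the dictionary:
  1 -> 'code'
  3 -> 'run'
  1 -> 'code'
  0 -> 'hello'
  4 -> 'test'
  4 -> 'test'
  0 -> 'hello'

Decoded: "code run code hello test test hello"


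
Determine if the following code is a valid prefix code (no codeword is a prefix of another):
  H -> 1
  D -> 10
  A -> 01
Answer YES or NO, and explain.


Checking each pair (does one codeword prefix another?):
  H='1' vs D='10': prefix -- VIOLATION

NO -- this is NOT a valid prefix code. H (1) is a prefix of D (10).


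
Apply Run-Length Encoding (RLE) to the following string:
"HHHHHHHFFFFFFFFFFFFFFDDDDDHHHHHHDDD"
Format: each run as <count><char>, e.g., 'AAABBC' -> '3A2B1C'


Scanning runs left to right:
  i=0: run of 'H' x 7 -> '7H'
  i=7: run of 'F' x 14 -> '14F'
  i=21: run of 'D' x 5 -> '5D'
  i=26: run of 'H' x 6 -> '6H'
  i=32: run of 'D' x 3 -> '3D'

RLE = 7H14F5D6H3D


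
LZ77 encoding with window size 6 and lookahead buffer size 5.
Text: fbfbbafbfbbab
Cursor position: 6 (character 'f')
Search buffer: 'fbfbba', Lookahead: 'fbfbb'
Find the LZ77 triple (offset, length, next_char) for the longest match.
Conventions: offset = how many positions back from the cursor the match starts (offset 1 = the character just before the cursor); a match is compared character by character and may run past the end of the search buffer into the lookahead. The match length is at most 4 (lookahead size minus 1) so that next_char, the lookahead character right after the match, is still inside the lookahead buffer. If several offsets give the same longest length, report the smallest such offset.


Try each offset into the search buffer:
  offset=1 (pos 5, char 'a'): match length 0
  offset=2 (pos 4, char 'b'): match length 0
  offset=3 (pos 3, char 'b'): match length 0
  offset=4 (pos 2, char 'f'): match length 2
  offset=5 (pos 1, char 'b'): match length 0
  offset=6 (pos 0, char 'f'): match length 4
Longest match has length 4 at offset 6.
next_char = character at position 6 + 4 = 10 -> 'b'

Best match: offset=6, length=4 (matching 'fbfb' starting at position 0)
LZ77 triple: (6, 4, 'b')


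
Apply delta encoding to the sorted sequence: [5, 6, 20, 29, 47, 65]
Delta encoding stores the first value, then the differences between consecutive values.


First value: 5
Deltas:
  6 - 5 = 1
  20 - 6 = 14
  29 - 20 = 9
  47 - 29 = 18
  65 - 47 = 18


Delta encoded: [5, 1, 14, 9, 18, 18]


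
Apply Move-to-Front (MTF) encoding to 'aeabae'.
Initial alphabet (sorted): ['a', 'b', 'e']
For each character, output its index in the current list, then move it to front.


MTF encoding:
'a': index 0 in ['a', 'b', 'e'] -> ['a', 'b', 'e']
'e': index 2 in ['a', 'b', 'e'] -> ['e', 'a', 'b']
'a': index 1 in ['e', 'a', 'b'] -> ['a', 'e', 'b']
'b': index 2 in ['a', 'e', 'b'] -> ['b', 'a', 'e']
'a': index 1 in ['b', 'a', 'e'] -> ['a', 'b', 'e']
'e': index 2 in ['a', 'b', 'e'] -> ['e', 'a', 'b']


Output: [0, 2, 1, 2, 1, 2]


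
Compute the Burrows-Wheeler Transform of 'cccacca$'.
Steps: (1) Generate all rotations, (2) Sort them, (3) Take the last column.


Rotations (sorted):
  0: $cccacca -> last char: a
  1: a$cccacc -> last char: c
  2: acca$ccc -> last char: c
  3: ca$cccac -> last char: c
  4: cacca$cc -> last char: c
  5: cca$ccca -> last char: a
  6: ccacca$c -> last char: c
  7: cccacca$ -> last char: $


BWT = accccac$


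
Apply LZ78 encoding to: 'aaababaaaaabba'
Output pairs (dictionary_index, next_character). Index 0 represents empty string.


LZ78 encoding steps:
Dictionary: {0: ''}
Step 1: w='' (idx 0), next='a' -> output (0, 'a'), add 'a' as idx 1
Step 2: w='a' (idx 1), next='a' -> output (1, 'a'), add 'aa' as idx 2
Step 3: w='' (idx 0), next='b' -> output (0, 'b'), add 'b' as idx 3
Step 4: w='a' (idx 1), next='b' -> output (1, 'b'), add 'ab' as idx 4
Step 5: w='aa' (idx 2), next='a' -> output (2, 'a'), add 'aaa' as idx 5
Step 6: w='aa' (idx 2), next='b' -> output (2, 'b'), add 'aab' as idx 6
Step 7: w='b' (idx 3), next='a' -> output (3, 'a'), add 'ba' as idx 7


Encoded: [(0, 'a'), (1, 'a'), (0, 'b'), (1, 'b'), (2, 'a'), (2, 'b'), (3, 'a')]


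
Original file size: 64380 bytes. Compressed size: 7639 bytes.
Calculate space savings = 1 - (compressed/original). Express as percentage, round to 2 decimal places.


ratio = compressed/original = 7639/64380 = 0.118655
savings = 1 - ratio = 1 - 0.118655 = 0.881345
as a percentage: 0.881345 * 100 = 88.13%

Space savings = 1 - 7639/64380 = 88.13%


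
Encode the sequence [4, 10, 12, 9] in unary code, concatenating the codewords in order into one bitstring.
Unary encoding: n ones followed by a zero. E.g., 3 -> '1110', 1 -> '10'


Encode each number as n ones followed by a terminating 0:
  4 -> 11110 (5 bits)
  10 -> 11111111110 (11 bits)
  12 -> 1111111111110 (13 bits)
  9 -> 1111111110 (10 bits)
Total length = 5 + 11 + 13 + 10 = 39 bits.

Unary([4, 10, 12, 9]) = 111101111111111011111111111101111111110 (39 bits)


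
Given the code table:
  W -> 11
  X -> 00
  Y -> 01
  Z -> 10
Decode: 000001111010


Decoding:
00 -> X
00 -> X
01 -> Y
11 -> W
10 -> Z
10 -> Z


Result: XXYWZZ


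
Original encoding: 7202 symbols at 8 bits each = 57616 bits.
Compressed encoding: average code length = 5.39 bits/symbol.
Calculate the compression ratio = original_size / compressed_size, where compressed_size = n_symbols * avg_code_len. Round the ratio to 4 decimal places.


original_size = n_symbols * orig_bits = 7202 * 8 = 57616 bits
compressed_size = n_symbols * avg_code_len = 7202 * 5.39 = 38818.78 bits
ratio = original_size / compressed_size = 57616 / 38818.78 = 1.4842

Compression ratio = 1.4842


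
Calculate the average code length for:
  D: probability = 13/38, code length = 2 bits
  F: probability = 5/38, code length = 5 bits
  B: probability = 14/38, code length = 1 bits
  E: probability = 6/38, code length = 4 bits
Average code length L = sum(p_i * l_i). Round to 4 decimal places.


Weighted contributions p_i * l_i:
  D: (13/38) * 2 = 26/38
  F: (5/38) * 5 = 25/38
  B: (14/38) * 1 = 14/38
  E: (6/38) * 4 = 24/38
Sum = (26 + 25 + 14 + 24)/38 = 89/38

L = 89/38 = 2.3421 bits/symbol


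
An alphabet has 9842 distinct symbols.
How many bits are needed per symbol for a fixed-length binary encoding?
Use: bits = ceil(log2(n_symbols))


log2(9842) = 13.2647
Bracket: 2^13 = 8192 < 9842 <= 2^14 = 16384
So ceil(log2(9842)) = 14

bits = ceil(log2(9842)) = ceil(13.2647) = 14 bits


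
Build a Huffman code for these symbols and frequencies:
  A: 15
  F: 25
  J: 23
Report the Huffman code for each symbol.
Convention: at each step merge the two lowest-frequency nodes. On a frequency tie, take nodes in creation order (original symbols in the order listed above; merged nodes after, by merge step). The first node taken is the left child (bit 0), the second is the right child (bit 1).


Huffman tree construction:
Step 1: Merge A(15) + J(23) = 38
Step 2: Merge F(25) + (A+J)(38) = 63
Read each symbol's code off the tree from the root (left child = 0, right child = 1).

Codes:
  A: 10 (length 2)
  F: 0 (length 1)
  J: 11 (length 2)
Average code length: 101/63 = 1.6032 bits/symbol


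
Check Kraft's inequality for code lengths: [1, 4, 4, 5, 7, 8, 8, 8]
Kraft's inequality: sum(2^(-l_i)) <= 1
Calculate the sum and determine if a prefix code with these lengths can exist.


Sum = 2^(-1) + 2^(-4) + 2^(-4) + 2^(-5) + 2^(-7) + 2^(-8) + 2^(-8) + 2^(-8)
    = 0.5 + 0.0625 + 0.0625 + 0.03125 + 0.0078125 + 0.00390625 + 0.00390625 + 0.00390625
    = 173/256 = 0.67578125
Since 0.67578125 <= 1, Kraft's inequality IS satisfied.
A prefix code with these lengths CAN exist.

Kraft sum = 0.67578125. Satisfied.


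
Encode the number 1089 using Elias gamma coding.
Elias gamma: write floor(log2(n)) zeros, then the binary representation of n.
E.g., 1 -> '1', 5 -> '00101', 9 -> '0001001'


num_bits = floor(log2(1089)) + 1 = 11
leading_zeros = num_bits - 1 = 10
binary(1089) = 10001000001

Elias gamma(1089) = '0000000000' + '10001000001' = 000000000010001000001 (21 bits)


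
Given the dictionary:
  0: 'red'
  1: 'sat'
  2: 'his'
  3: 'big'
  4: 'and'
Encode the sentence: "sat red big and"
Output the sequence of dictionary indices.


Look up each word in the dictionary:
  'sat' -> 1
  'red' -> 0
  'big' -> 3
  'and' -> 4

Encoded: [1, 0, 3, 4]


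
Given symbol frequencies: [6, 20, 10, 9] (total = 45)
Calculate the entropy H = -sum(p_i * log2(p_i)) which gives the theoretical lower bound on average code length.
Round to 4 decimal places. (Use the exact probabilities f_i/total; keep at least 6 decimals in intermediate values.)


Per-symbol terms -p_i * log2(p_i) with p_i = f_i/45:
  p = 6/45 = 0.133333: log2(p) = -2.906891, -p*log2(p) = 0.387585
  p = 20/45 = 0.444444: log2(p) = -1.169925, -p*log2(p) = 0.519967
  p = 10/45 = 0.222222: log2(p) = -2.169925, -p*log2(p) = 0.482206
  p = 9/45 = 0.200000: log2(p) = -2.321928, -p*log2(p) = 0.464386
H = 0.387585 + 0.519967 + 0.482206 + 0.464386 = 1.854144

H = 1.8541 bits/symbol


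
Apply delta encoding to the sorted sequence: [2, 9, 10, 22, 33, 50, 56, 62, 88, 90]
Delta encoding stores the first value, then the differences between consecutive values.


First value: 2
Deltas:
  9 - 2 = 7
  10 - 9 = 1
  22 - 10 = 12
  33 - 22 = 11
  50 - 33 = 17
  56 - 50 = 6
  62 - 56 = 6
  88 - 62 = 26
  90 - 88 = 2


Delta encoded: [2, 7, 1, 12, 11, 17, 6, 6, 26, 2]


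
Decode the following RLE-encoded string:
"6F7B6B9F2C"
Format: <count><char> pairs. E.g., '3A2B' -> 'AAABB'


Expanding each <count><char> pair:
  6F -> 'FFFFFF'
  7B -> 'BBBBBBB'
  6B -> 'BBBBBB'
  9F -> 'FFFFFFFFF'
  2C -> 'CC'

Decoded = FFFFFFBBBBBBBBBBBBBFFFFFFFFFCC


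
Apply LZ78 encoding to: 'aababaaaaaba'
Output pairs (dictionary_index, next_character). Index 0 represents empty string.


LZ78 encoding steps:
Dictionary: {0: ''}
Step 1: w='' (idx 0), next='a' -> output (0, 'a'), add 'a' as idx 1
Step 2: w='a' (idx 1), next='b' -> output (1, 'b'), add 'ab' as idx 2
Step 3: w='ab' (idx 2), next='a' -> output (2, 'a'), add 'aba' as idx 3
Step 4: w='a' (idx 1), next='a' -> output (1, 'a'), add 'aa' as idx 4
Step 5: w='aa' (idx 4), next='b' -> output (4, 'b'), add 'aab' as idx 5
Step 6: w='a' (idx 1), end of input -> output (1, '')


Encoded: [(0, 'a'), (1, 'b'), (2, 'a'), (1, 'a'), (4, 'b'), (1, '')]


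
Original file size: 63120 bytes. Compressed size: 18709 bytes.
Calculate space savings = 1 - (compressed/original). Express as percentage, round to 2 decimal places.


ratio = compressed/original = 18709/63120 = 0.296404
savings = 1 - ratio = 1 - 0.296404 = 0.703596
as a percentage: 0.703596 * 100 = 70.36%

Space savings = 1 - 18709/63120 = 70.36%


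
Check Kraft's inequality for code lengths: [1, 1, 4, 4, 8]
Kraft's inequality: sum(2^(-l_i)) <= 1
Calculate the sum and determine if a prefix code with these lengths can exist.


Sum = 2^(-1) + 2^(-1) + 2^(-4) + 2^(-4) + 2^(-8)
    = 0.5 + 0.5 + 0.0625 + 0.0625 + 0.00390625
    = 289/256 = 1.12890625
Since 1.12890625 > 1, Kraft's inequality is NOT satisfied.
A prefix code with these lengths CANNOT exist.

Kraft sum = 1.12890625. Not satisfied.


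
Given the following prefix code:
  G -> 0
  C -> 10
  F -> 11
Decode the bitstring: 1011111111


Decoding step by step:
Bits 10 -> C
Bits 11 -> F
Bits 11 -> F
Bits 11 -> F
Bits 11 -> F


Decoded message: CFFFF


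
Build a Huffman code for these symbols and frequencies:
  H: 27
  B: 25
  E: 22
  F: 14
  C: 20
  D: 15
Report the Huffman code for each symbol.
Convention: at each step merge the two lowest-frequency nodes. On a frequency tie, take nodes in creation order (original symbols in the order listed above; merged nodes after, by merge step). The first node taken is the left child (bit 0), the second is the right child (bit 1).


Huffman tree construction:
Step 1: Merge F(14) + D(15) = 29
Step 2: Merge C(20) + E(22) = 42
Step 3: Merge B(25) + H(27) = 52
Step 4: Merge (F+D)(29) + (C+E)(42) = 71
Step 5: Merge (B+H)(52) + ((F+D)+(C+E))(71) = 123
Read each symbol's code off the tree from the root (left child = 0, right child = 1).

Codes:
  H: 01 (length 2)
  B: 00 (length 2)
  E: 111 (length 3)
  F: 100 (length 3)
  C: 110 (length 3)
  D: 101 (length 3)
Average code length: 317/123 = 2.5772 bits/symbol


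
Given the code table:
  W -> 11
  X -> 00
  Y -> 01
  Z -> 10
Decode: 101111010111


Decoding:
10 -> Z
11 -> W
11 -> W
01 -> Y
01 -> Y
11 -> W


Result: ZWWYYW


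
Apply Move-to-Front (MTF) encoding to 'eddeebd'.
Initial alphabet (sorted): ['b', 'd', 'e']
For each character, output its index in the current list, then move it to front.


MTF encoding:
'e': index 2 in ['b', 'd', 'e'] -> ['e', 'b', 'd']
'd': index 2 in ['e', 'b', 'd'] -> ['d', 'e', 'b']
'd': index 0 in ['d', 'e', 'b'] -> ['d', 'e', 'b']
'e': index 1 in ['d', 'e', 'b'] -> ['e', 'd', 'b']
'e': index 0 in ['e', 'd', 'b'] -> ['e', 'd', 'b']
'b': index 2 in ['e', 'd', 'b'] -> ['b', 'e', 'd']
'd': index 2 in ['b', 'e', 'd'] -> ['d', 'b', 'e']


Output: [2, 2, 0, 1, 0, 2, 2]


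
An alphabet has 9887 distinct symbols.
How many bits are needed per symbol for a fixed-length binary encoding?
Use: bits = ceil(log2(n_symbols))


log2(9887) = 13.2713
Bracket: 2^13 = 8192 < 9887 <= 2^14 = 16384
So ceil(log2(9887)) = 14

bits = ceil(log2(9887)) = ceil(13.2713) = 14 bits


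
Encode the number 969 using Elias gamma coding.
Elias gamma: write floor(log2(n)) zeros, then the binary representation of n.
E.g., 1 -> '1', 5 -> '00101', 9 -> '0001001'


num_bits = floor(log2(969)) + 1 = 10
leading_zeros = num_bits - 1 = 9
binary(969) = 1111001001

Elias gamma(969) = '000000000' + '1111001001' = 0000000001111001001 (19 bits)


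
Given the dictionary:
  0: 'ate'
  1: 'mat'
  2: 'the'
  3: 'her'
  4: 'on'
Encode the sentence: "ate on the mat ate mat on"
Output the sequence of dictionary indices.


Look up each word in the dictionary:
  'ate' -> 0
  'on' -> 4
  'the' -> 2
  'mat' -> 1
  'ate' -> 0
  'mat' -> 1
  'on' -> 4

Encoded: [0, 4, 2, 1, 0, 1, 4]


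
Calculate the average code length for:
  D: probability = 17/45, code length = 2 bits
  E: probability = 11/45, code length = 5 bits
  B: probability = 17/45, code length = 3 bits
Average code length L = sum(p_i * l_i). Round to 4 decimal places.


Weighted contributions p_i * l_i:
  D: (17/45) * 2 = 34/45
  E: (11/45) * 5 = 55/45
  B: (17/45) * 3 = 51/45
Sum = (34 + 55 + 51)/45 = 140/45

L = 140/45 = 3.1111 bits/symbol


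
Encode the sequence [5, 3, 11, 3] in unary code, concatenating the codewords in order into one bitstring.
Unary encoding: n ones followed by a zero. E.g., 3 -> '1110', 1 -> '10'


Encode each number as n ones followed by a terminating 0:
  5 -> 111110 (6 bits)
  3 -> 1110 (4 bits)
  11 -> 111111111110 (12 bits)
  3 -> 1110 (4 bits)
Total length = 6 + 4 + 12 + 4 = 26 bits.

Unary([5, 3, 11, 3]) = 11111011101111111111101110 (26 bits)


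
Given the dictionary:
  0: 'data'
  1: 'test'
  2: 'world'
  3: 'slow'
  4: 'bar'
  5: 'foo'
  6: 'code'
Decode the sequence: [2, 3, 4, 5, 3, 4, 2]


Look up each index in the dictionary:
  2 -> 'world'
  3 -> 'slow'
  4 -> 'bar'
  5 -> 'foo'
  3 -> 'slow'
  4 -> 'bar'
  2 -> 'world'

Decoded: "world slow bar foo slow bar world"


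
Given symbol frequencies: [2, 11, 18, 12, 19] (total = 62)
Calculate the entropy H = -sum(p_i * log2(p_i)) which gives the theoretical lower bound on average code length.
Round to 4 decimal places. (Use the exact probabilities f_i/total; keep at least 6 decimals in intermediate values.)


Per-symbol terms -p_i * log2(p_i) with p_i = f_i/62:
  p = 2/62 = 0.032258: log2(p) = -4.954196, -p*log2(p) = 0.159813
  p = 11/62 = 0.177419: log2(p) = -2.494765, -p*log2(p) = 0.442620
  p = 18/62 = 0.290323: log2(p) = -1.784271, -p*log2(p) = 0.518014
  p = 12/62 = 0.193548: log2(p) = -2.369234, -p*log2(p) = 0.458561
  p = 19/62 = 0.306452: log2(p) = -1.706269, -p*log2(p) = 0.522889
H = 0.159813 + 0.442620 + 0.518014 + 0.458561 + 0.522889 = 2.101897

H = 2.1019 bits/symbol


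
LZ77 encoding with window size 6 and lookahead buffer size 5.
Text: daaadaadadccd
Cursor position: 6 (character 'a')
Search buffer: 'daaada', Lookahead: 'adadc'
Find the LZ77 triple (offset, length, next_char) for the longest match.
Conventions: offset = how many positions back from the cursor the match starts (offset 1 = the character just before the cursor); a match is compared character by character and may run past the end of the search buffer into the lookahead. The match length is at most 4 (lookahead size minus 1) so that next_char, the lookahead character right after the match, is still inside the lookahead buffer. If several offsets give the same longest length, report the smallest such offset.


Try each offset into the search buffer:
  offset=1 (pos 5, char 'a'): match length 1
  offset=2 (pos 4, char 'd'): match length 0
  offset=3 (pos 3, char 'a'): match length 3
  offset=4 (pos 2, char 'a'): match length 1
  offset=5 (pos 1, char 'a'): match length 1
  offset=6 (pos 0, char 'd'): match length 0
Longest match has length 3 at offset 3.
next_char = character at position 6 + 3 = 9 -> 'd'

Best match: offset=3, length=3 (matching 'ada' starting at position 3)
LZ77 triple: (3, 3, 'd')


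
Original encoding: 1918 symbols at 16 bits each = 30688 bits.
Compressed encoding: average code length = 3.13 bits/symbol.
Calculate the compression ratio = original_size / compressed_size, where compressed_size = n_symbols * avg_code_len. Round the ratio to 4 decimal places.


original_size = n_symbols * orig_bits = 1918 * 16 = 30688 bits
compressed_size = n_symbols * avg_code_len = 1918 * 3.13 = 6003.34 bits
ratio = original_size / compressed_size = 30688 / 6003.34 = 5.1118

Compression ratio = 5.1118


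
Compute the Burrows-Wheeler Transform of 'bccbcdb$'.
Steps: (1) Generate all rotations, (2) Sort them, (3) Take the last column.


Rotations (sorted):
  0: $bccbcdb -> last char: b
  1: b$bccbcd -> last char: d
  2: bccbcdb$ -> last char: $
  3: bcdb$bcc -> last char: c
  4: cbcdb$bc -> last char: c
  5: ccbcdb$b -> last char: b
  6: cdb$bccb -> last char: b
  7: db$bccbc -> last char: c


BWT = bd$ccbbc


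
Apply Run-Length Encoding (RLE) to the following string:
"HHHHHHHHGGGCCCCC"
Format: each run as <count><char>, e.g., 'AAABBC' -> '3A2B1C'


Scanning runs left to right:
  i=0: run of 'H' x 8 -> '8H'
  i=8: run of 'G' x 3 -> '3G'
  i=11: run of 'C' x 5 -> '5C'

RLE = 8H3G5C


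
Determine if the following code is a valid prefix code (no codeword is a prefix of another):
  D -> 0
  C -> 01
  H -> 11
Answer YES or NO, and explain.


Checking each pair (does one codeword prefix another?):
  D='0' vs C='01': prefix -- VIOLATION

NO -- this is NOT a valid prefix code. D (0) is a prefix of C (01).


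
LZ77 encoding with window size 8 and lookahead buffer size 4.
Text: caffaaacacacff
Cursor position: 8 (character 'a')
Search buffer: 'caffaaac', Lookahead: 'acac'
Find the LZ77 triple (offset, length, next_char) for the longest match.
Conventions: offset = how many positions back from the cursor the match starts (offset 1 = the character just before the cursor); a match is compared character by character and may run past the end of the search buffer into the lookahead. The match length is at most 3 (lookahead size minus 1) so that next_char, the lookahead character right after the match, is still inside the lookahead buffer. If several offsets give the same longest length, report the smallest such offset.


Try each offset into the search buffer:
  offset=1 (pos 7, char 'c'): match length 0
  offset=2 (pos 6, char 'a'): match length 3
  offset=3 (pos 5, char 'a'): match length 1
  offset=4 (pos 4, char 'a'): match length 1
  offset=5 (pos 3, char 'f'): match length 0
  offset=6 (pos 2, char 'f'): match length 0
  offset=7 (pos 1, char 'a'): match length 1
  offset=8 (pos 0, char 'c'): match length 0
Longest match has length 3 at offset 2.
next_char = character at position 8 + 3 = 11 -> 'c'

Best match: offset=2, length=3 (matching 'aca' starting at position 6)
LZ77 triple: (2, 3, 'c')


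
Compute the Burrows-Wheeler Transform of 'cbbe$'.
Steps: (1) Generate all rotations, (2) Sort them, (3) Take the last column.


Rotations (sorted):
  0: $cbbe -> last char: e
  1: bbe$c -> last char: c
  2: be$cb -> last char: b
  3: cbbe$ -> last char: $
  4: e$cbb -> last char: b


BWT = ecb$b


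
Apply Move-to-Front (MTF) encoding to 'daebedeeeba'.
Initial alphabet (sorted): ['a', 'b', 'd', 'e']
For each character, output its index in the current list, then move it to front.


MTF encoding:
'd': index 2 in ['a', 'b', 'd', 'e'] -> ['d', 'a', 'b', 'e']
'a': index 1 in ['d', 'a', 'b', 'e'] -> ['a', 'd', 'b', 'e']
'e': index 3 in ['a', 'd', 'b', 'e'] -> ['e', 'a', 'd', 'b']
'b': index 3 in ['e', 'a', 'd', 'b'] -> ['b', 'e', 'a', 'd']
'e': index 1 in ['b', 'e', 'a', 'd'] -> ['e', 'b', 'a', 'd']
'd': index 3 in ['e', 'b', 'a', 'd'] -> ['d', 'e', 'b', 'a']
'e': index 1 in ['d', 'e', 'b', 'a'] -> ['e', 'd', 'b', 'a']
'e': index 0 in ['e', 'd', 'b', 'a'] -> ['e', 'd', 'b', 'a']
'e': index 0 in ['e', 'd', 'b', 'a'] -> ['e', 'd', 'b', 'a']
'b': index 2 in ['e', 'd', 'b', 'a'] -> ['b', 'e', 'd', 'a']
'a': index 3 in ['b', 'e', 'd', 'a'] -> ['a', 'b', 'e', 'd']


Output: [2, 1, 3, 3, 1, 3, 1, 0, 0, 2, 3]


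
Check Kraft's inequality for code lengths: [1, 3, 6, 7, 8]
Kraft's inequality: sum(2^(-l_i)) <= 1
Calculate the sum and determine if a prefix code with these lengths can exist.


Sum = 2^(-1) + 2^(-3) + 2^(-6) + 2^(-7) + 2^(-8)
    = 0.5 + 0.125 + 0.015625 + 0.0078125 + 0.00390625
    = 167/256 = 0.65234375
Since 0.65234375 <= 1, Kraft's inequality IS satisfied.
A prefix code with these lengths CAN exist.

Kraft sum = 0.65234375. Satisfied.


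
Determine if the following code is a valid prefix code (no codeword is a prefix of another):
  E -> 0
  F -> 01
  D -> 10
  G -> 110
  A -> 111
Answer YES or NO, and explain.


Checking each pair (does one codeword prefix another?):
  E='0' vs F='01': prefix -- VIOLATION

NO -- this is NOT a valid prefix code. E (0) is a prefix of F (01).


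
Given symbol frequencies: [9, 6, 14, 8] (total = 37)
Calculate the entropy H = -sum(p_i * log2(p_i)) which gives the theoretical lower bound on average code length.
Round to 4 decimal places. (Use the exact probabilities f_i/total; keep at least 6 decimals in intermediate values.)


Per-symbol terms -p_i * log2(p_i) with p_i = f_i/37:
  p = 9/37 = 0.243243: log2(p) = -2.039528, -p*log2(p) = 0.496101
  p = 6/37 = 0.162162: log2(p) = -2.624491, -p*log2(p) = 0.425593
  p = 14/37 = 0.378378: log2(p) = -1.402098, -p*log2(p) = 0.530524
  p = 8/37 = 0.216216: log2(p) = -2.209453, -p*log2(p) = 0.477720
H = 0.496101 + 0.425593 + 0.530524 + 0.477720 = 1.929938

H = 1.9299 bits/symbol


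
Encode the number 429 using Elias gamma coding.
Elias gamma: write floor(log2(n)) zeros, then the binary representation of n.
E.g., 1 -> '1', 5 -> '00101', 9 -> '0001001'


num_bits = floor(log2(429)) + 1 = 9
leading_zeros = num_bits - 1 = 8
binary(429) = 110101101

Elias gamma(429) = '00000000' + '110101101' = 00000000110101101 (17 bits)


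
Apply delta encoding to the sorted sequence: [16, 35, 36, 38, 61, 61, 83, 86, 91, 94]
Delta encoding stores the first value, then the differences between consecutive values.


First value: 16
Deltas:
  35 - 16 = 19
  36 - 35 = 1
  38 - 36 = 2
  61 - 38 = 23
  61 - 61 = 0
  83 - 61 = 22
  86 - 83 = 3
  91 - 86 = 5
  94 - 91 = 3


Delta encoded: [16, 19, 1, 2, 23, 0, 22, 3, 5, 3]


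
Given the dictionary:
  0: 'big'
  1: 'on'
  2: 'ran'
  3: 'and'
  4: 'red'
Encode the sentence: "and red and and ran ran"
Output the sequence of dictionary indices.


Look up each word in the dictionary:
  'and' -> 3
  'red' -> 4
  'and' -> 3
  'and' -> 3
  'ran' -> 2
  'ran' -> 2

Encoded: [3, 4, 3, 3, 2, 2]


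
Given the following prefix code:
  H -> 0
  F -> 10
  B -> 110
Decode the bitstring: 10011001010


Decoding step by step:
Bits 10 -> F
Bits 0 -> H
Bits 110 -> B
Bits 0 -> H
Bits 10 -> F
Bits 10 -> F


Decoded message: FHBHFF


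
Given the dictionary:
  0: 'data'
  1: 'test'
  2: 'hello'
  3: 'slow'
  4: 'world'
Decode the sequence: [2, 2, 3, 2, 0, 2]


Look up each index in the dictionary:
  2 -> 'hello'
  2 -> 'hello'
  3 -> 'slow'
  2 -> 'hello'
  0 -> 'data'
  2 -> 'hello'

Decoded: "hello hello slow hello data hello"


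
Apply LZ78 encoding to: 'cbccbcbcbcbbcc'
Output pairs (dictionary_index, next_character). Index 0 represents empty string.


LZ78 encoding steps:
Dictionary: {0: ''}
Step 1: w='' (idx 0), next='c' -> output (0, 'c'), add 'c' as idx 1
Step 2: w='' (idx 0), next='b' -> output (0, 'b'), add 'b' as idx 2
Step 3: w='c' (idx 1), next='c' -> output (1, 'c'), add 'cc' as idx 3
Step 4: w='b' (idx 2), next='c' -> output (2, 'c'), add 'bc' as idx 4
Step 5: w='bc' (idx 4), next='b' -> output (4, 'b'), add 'bcb' as idx 5
Step 6: w='c' (idx 1), next='b' -> output (1, 'b'), add 'cb' as idx 6
Step 7: w='bc' (idx 4), next='c' -> output (4, 'c'), add 'bcc' as idx 7


Encoded: [(0, 'c'), (0, 'b'), (1, 'c'), (2, 'c'), (4, 'b'), (1, 'b'), (4, 'c')]


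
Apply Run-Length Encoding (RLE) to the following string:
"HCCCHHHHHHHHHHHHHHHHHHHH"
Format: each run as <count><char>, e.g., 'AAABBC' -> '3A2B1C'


Scanning runs left to right:
  i=0: run of 'H' x 1 -> '1H'
  i=1: run of 'C' x 3 -> '3C'
  i=4: run of 'H' x 20 -> '20H'

RLE = 1H3C20H


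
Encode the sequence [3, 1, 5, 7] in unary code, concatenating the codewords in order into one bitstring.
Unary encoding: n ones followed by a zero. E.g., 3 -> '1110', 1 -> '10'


Encode each number as n ones followed by a terminating 0:
  3 -> 1110 (4 bits)
  1 -> 10 (2 bits)
  5 -> 111110 (6 bits)
  7 -> 11111110 (8 bits)
Total length = 4 + 2 + 6 + 8 = 20 bits.

Unary([3, 1, 5, 7]) = 11101011111011111110 (20 bits)


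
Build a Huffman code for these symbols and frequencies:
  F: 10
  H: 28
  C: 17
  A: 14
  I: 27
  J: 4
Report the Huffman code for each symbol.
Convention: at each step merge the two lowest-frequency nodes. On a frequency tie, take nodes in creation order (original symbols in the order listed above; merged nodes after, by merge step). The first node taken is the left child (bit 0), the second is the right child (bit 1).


Huffman tree construction:
Step 1: Merge J(4) + F(10) = 14
Step 2: Merge A(14) + (J+F)(14) = 28
Step 3: Merge C(17) + I(27) = 44
Step 4: Merge H(28) + (A+(J+F))(28) = 56
Step 5: Merge (C+I)(44) + (H+(A+(J+F)))(56) = 100
Read each symbol's code off the tree from the root (left child = 0, right child = 1).

Codes:
  F: 1111 (length 4)
  H: 10 (length 2)
  C: 00 (length 2)
  A: 110 (length 3)
  I: 01 (length 2)
  J: 1110 (length 4)
Average code length: 242/100 = 2.4200 bits/symbol


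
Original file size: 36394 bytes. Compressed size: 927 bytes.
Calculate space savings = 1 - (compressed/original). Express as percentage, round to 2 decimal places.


ratio = compressed/original = 927/36394 = 0.025471
savings = 1 - ratio = 1 - 0.025471 = 0.974529
as a percentage: 0.974529 * 100 = 97.45%

Space savings = 1 - 927/36394 = 97.45%


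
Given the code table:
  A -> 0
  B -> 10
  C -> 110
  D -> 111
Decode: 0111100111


Decoding:
0 -> A
111 -> D
10 -> B
0 -> A
111 -> D


Result: ADBAD


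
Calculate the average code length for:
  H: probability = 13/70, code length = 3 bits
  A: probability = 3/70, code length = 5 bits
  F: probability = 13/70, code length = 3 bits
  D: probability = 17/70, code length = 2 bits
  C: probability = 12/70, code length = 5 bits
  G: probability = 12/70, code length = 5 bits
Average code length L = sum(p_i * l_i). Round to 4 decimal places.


Weighted contributions p_i * l_i:
  H: (13/70) * 3 = 39/70
  A: (3/70) * 5 = 15/70
  F: (13/70) * 3 = 39/70
  D: (17/70) * 2 = 34/70
  C: (12/70) * 5 = 60/70
  G: (12/70) * 5 = 60/70
Sum = (39 + 15 + 39 + 34 + 60 + 60)/70 = 247/70

L = 247/70 = 3.5286 bits/symbol


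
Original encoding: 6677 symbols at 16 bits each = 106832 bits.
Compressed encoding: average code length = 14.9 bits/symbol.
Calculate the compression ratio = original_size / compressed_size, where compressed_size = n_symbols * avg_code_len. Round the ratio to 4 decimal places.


original_size = n_symbols * orig_bits = 6677 * 16 = 106832 bits
compressed_size = n_symbols * avg_code_len = 6677 * 14.9 = 99487.3 bits
ratio = original_size / compressed_size = 106832 / 99487.3 = 1.0738

Compression ratio = 1.0738


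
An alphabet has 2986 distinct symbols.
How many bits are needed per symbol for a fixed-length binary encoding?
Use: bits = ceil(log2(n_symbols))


log2(2986) = 11.544
Bracket: 2^11 = 2048 < 2986 <= 2^12 = 4096
So ceil(log2(2986)) = 12

bits = ceil(log2(2986)) = ceil(11.544) = 12 bits


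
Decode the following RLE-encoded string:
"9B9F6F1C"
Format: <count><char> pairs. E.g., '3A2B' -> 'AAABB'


Expanding each <count><char> pair:
  9B -> 'BBBBBBBBB'
  9F -> 'FFFFFFFFF'
  6F -> 'FFFFFF'
  1C -> 'C'

Decoded = BBBBBBBBBFFFFFFFFFFFFFFFC


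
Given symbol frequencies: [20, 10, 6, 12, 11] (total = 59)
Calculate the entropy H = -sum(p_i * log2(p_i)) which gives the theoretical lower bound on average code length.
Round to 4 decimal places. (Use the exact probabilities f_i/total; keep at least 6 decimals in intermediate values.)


Per-symbol terms -p_i * log2(p_i) with p_i = f_i/59:
  p = 20/59 = 0.338983: log2(p) = -1.560715, -p*log2(p) = 0.529056
  p = 10/59 = 0.169492: log2(p) = -2.560715, -p*log2(p) = 0.434019
  p = 6/59 = 0.101695: log2(p) = -3.297681, -p*log2(p) = 0.335357
  p = 12/59 = 0.203390: log2(p) = -2.297681, -p*log2(p) = 0.467325
  p = 11/59 = 0.186441: log2(p) = -2.423211, -p*log2(p) = 0.451785
H = 0.529056 + 0.434019 + 0.335357 + 0.467325 + 0.451785 = 2.217542

H = 2.2175 bits/symbol


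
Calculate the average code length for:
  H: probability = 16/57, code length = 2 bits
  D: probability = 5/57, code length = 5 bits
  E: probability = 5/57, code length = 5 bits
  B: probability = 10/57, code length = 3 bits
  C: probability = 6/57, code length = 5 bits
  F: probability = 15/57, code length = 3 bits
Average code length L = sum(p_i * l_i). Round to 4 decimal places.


Weighted contributions p_i * l_i:
  H: (16/57) * 2 = 32/57
  D: (5/57) * 5 = 25/57
  E: (5/57) * 5 = 25/57
  B: (10/57) * 3 = 30/57
  C: (6/57) * 5 = 30/57
  F: (15/57) * 3 = 45/57
Sum = (32 + 25 + 25 + 30 + 30 + 45)/57 = 187/57

L = 187/57 = 3.2807 bits/symbol


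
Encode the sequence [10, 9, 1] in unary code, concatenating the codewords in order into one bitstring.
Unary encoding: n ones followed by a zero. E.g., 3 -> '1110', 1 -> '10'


Encode each number as n ones followed by a terminating 0:
  10 -> 11111111110 (11 bits)
  9 -> 1111111110 (10 bits)
  1 -> 10 (2 bits)
Total length = 11 + 10 + 2 = 23 bits.

Unary([10, 9, 1]) = 11111111110111111111010 (23 bits)


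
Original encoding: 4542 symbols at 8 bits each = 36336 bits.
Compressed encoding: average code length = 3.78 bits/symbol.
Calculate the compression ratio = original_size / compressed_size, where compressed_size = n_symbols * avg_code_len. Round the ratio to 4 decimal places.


original_size = n_symbols * orig_bits = 4542 * 8 = 36336 bits
compressed_size = n_symbols * avg_code_len = 4542 * 3.78 = 17168.76 bits
ratio = original_size / compressed_size = 36336 / 17168.76 = 2.1164

Compression ratio = 2.1164


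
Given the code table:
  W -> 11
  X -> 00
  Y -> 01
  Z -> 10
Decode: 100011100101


Decoding:
10 -> Z
00 -> X
11 -> W
10 -> Z
01 -> Y
01 -> Y


Result: ZXWZYY


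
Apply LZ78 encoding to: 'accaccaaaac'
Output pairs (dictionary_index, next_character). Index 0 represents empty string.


LZ78 encoding steps:
Dictionary: {0: ''}
Step 1: w='' (idx 0), next='a' -> output (0, 'a'), add 'a' as idx 1
Step 2: w='' (idx 0), next='c' -> output (0, 'c'), add 'c' as idx 2
Step 3: w='c' (idx 2), next='a' -> output (2, 'a'), add 'ca' as idx 3
Step 4: w='c' (idx 2), next='c' -> output (2, 'c'), add 'cc' as idx 4
Step 5: w='a' (idx 1), next='a' -> output (1, 'a'), add 'aa' as idx 5
Step 6: w='aa' (idx 5), next='c' -> output (5, 'c'), add 'aac' as idx 6


Encoded: [(0, 'a'), (0, 'c'), (2, 'a'), (2, 'c'), (1, 'a'), (5, 'c')]


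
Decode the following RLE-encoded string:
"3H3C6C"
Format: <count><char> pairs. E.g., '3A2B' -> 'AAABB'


Expanding each <count><char> pair:
  3H -> 'HHH'
  3C -> 'CCC'
  6C -> 'CCCCCC'

Decoded = HHHCCCCCCCCC


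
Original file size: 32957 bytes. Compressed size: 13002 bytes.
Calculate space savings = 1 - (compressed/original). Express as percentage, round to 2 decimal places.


ratio = compressed/original = 13002/32957 = 0.394514
savings = 1 - ratio = 1 - 0.394514 = 0.605486
as a percentage: 0.605486 * 100 = 60.55%

Space savings = 1 - 13002/32957 = 60.55%


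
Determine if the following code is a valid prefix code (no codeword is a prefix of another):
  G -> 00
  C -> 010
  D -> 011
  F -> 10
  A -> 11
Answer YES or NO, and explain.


Checking each pair (does one codeword prefix another?):
  G='00' vs C='010': no prefix
  G='00' vs D='011': no prefix
  G='00' vs F='10': no prefix
  G='00' vs A='11': no prefix
  C='010' vs G='00': no prefix
  C='010' vs D='011': no prefix
  C='010' vs F='10': no prefix
  C='010' vs A='11': no prefix
  D='011' vs G='00': no prefix
  D='011' vs C='010': no prefix
  D='011' vs F='10': no prefix
  D='011' vs A='11': no prefix
  F='10' vs G='00': no prefix
  F='10' vs C='010': no prefix
  F='10' vs D='011': no prefix
  F='10' vs A='11': no prefix
  A='11' vs G='00': no prefix
  A='11' vs C='010': no prefix
  A='11' vs D='011': no prefix
  A='11' vs F='10': no prefix
No violation found over all pairs.

YES -- this is a valid prefix code. No codeword is a prefix of any other codeword.


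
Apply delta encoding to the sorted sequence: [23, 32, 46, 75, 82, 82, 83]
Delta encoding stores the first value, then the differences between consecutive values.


First value: 23
Deltas:
  32 - 23 = 9
  46 - 32 = 14
  75 - 46 = 29
  82 - 75 = 7
  82 - 82 = 0
  83 - 82 = 1


Delta encoded: [23, 9, 14, 29, 7, 0, 1]


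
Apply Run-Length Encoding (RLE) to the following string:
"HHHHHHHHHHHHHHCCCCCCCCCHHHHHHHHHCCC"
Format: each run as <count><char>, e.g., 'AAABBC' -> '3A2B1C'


Scanning runs left to right:
  i=0: run of 'H' x 14 -> '14H'
  i=14: run of 'C' x 9 -> '9C'
  i=23: run of 'H' x 9 -> '9H'
  i=32: run of 'C' x 3 -> '3C'

RLE = 14H9C9H3C


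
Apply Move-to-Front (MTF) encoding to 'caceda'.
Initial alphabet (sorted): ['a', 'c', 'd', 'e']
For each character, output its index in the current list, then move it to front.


MTF encoding:
'c': index 1 in ['a', 'c', 'd', 'e'] -> ['c', 'a', 'd', 'e']
'a': index 1 in ['c', 'a', 'd', 'e'] -> ['a', 'c', 'd', 'e']
'c': index 1 in ['a', 'c', 'd', 'e'] -> ['c', 'a', 'd', 'e']
'e': index 3 in ['c', 'a', 'd', 'e'] -> ['e', 'c', 'a', 'd']
'd': index 3 in ['e', 'c', 'a', 'd'] -> ['d', 'e', 'c', 'a']
'a': index 3 in ['d', 'e', 'c', 'a'] -> ['a', 'd', 'e', 'c']


Output: [1, 1, 1, 3, 3, 3]


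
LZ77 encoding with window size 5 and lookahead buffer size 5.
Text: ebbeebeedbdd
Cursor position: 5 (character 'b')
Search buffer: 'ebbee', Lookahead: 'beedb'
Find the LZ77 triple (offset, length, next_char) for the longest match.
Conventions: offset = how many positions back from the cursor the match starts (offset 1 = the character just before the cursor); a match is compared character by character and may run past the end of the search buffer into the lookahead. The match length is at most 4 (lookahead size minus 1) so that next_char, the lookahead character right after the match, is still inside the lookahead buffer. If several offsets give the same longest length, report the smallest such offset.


Try each offset into the search buffer:
  offset=1 (pos 4, char 'e'): match length 0
  offset=2 (pos 3, char 'e'): match length 0
  offset=3 (pos 2, char 'b'): match length 3
  offset=4 (pos 1, char 'b'): match length 1
  offset=5 (pos 0, char 'e'): match length 0
Longest match has length 3 at offset 3.
next_char = character at position 5 + 3 = 8 -> 'd'

Best match: offset=3, length=3 (matching 'bee' starting at position 2)
LZ77 triple: (3, 3, 'd')


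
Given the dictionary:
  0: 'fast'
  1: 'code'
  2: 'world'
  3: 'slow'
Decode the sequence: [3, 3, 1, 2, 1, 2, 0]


Look up each index in the dictionary:
  3 -> 'slow'
  3 -> 'slow'
  1 -> 'code'
  2 -> 'world'
  1 -> 'code'
  2 -> 'world'
  0 -> 'fast'

Decoded: "slow slow code world code world fast"


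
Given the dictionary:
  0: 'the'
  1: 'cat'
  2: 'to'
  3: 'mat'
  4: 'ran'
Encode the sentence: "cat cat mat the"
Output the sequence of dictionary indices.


Look up each word in the dictionary:
  'cat' -> 1
  'cat' -> 1
  'mat' -> 3
  'the' -> 0

Encoded: [1, 1, 3, 0]


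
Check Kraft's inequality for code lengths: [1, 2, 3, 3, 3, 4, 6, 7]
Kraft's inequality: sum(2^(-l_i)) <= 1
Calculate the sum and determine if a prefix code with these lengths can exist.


Sum = 2^(-1) + 2^(-2) + 2^(-3) + 2^(-3) + 2^(-3) + 2^(-4) + 2^(-6) + 2^(-7)
    = 0.5 + 0.25 + 0.125 + 0.125 + 0.125 + 0.0625 + 0.015625 + 0.0078125
    = 155/128 = 1.2109375
Since 1.2109375 > 1, Kraft's inequality is NOT satisfied.
A prefix code with these lengths CANNOT exist.

Kraft sum = 1.2109375. Not satisfied.


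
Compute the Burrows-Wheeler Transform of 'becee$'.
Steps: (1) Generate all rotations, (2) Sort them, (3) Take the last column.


Rotations (sorted):
  0: $becee -> last char: e
  1: becee$ -> last char: $
  2: cee$be -> last char: e
  3: e$bece -> last char: e
  4: ecee$b -> last char: b
  5: ee$bec -> last char: c


BWT = e$eebc


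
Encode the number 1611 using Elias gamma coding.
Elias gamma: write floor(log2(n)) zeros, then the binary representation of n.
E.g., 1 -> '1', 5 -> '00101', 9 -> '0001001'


num_bits = floor(log2(1611)) + 1 = 11
leading_zeros = num_bits - 1 = 10
binary(1611) = 11001001011

Elias gamma(1611) = '0000000000' + '11001001011' = 000000000011001001011 (21 bits)


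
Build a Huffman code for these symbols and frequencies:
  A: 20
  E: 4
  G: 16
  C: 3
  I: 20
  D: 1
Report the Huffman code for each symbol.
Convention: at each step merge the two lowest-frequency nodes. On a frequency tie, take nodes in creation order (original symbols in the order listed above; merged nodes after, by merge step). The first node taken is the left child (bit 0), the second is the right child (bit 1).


Huffman tree construction:
Step 1: Merge D(1) + C(3) = 4
Step 2: Merge E(4) + (D+C)(4) = 8
Step 3: Merge (E+(D+C))(8) + G(16) = 24
Step 4: Merge A(20) + I(20) = 40
Step 5: Merge ((E+(D+C))+G)(24) + (A+I)(40) = 64
Read each symbol's code off the tree from the root (left child = 0, right child = 1).

Codes:
  A: 10 (length 2)
  E: 000 (length 3)
  G: 01 (length 2)
  C: 0011 (length 4)
  I: 11 (length 2)
  D: 0010 (length 4)
Average code length: 140/64 = 2.1875 bits/symbol


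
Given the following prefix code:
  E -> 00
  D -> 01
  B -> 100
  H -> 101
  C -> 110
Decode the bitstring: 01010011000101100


Decoding step by step:
Bits 01 -> D
Bits 01 -> D
Bits 00 -> E
Bits 110 -> C
Bits 00 -> E
Bits 101 -> H
Bits 100 -> B


Decoded message: DDECEHB


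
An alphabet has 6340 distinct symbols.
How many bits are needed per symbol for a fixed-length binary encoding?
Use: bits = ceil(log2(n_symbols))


log2(6340) = 12.6303
Bracket: 2^12 = 4096 < 6340 <= 2^13 = 8192
So ceil(log2(6340)) = 13

bits = ceil(log2(6340)) = ceil(12.6303) = 13 bits


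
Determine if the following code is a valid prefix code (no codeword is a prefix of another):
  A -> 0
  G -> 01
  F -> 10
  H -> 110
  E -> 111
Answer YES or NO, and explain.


Checking each pair (does one codeword prefix another?):
  A='0' vs G='01': prefix -- VIOLATION

NO -- this is NOT a valid prefix code. A (0) is a prefix of G (01).
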